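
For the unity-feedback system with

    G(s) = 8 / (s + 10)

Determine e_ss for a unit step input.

G(s) has no poles at the origin.
This is a Type 0 system. Kp = lim_{s→0} G(s) = 8/10 = 4/5.
e_ss = 1/(1 + Kp) = 1/(1 + 4/5) = 5/9 ≈ 0.5556.

e_ss = 0.5556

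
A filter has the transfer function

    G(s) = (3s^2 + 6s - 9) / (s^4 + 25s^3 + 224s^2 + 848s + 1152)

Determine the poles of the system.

s = -9, -8, -4, -4

The poles are the roots of the denominator s^4 + 25s^3 + 224s^2 + 848s + 1152 = 0.
Trying s = -9: the polynomial evaluates to 0, so (s + 9) is a factor.
Dividing out leaves s^3 + 16s^2 + 80s + 128 = 0.
This factors further as (s + 8)(s + 4)^2 = 0.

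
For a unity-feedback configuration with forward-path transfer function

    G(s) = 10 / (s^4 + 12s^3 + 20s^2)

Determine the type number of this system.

Type 2

Factor s from the denominator: s^4 + 12s^3 + 20s^2 = s^2·(s^2 + 12s + 20).
There are 2 poles at the origin, so the system is Type 2.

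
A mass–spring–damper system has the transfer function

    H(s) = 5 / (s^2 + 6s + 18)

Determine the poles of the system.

The poles are the roots of the denominator s^2 + 6s + 18 = 0.
Using the quadratic formula: s = (-6 ± √(-36))/2 = -3 ± 3j.

s = -3 + 3j, -3 - 3j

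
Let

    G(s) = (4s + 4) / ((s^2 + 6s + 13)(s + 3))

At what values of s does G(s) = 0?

s = -1

Set the numerator to zero: 4s + 4 = 0, i.e. 4·(s + 1) = 0.
So s = -1.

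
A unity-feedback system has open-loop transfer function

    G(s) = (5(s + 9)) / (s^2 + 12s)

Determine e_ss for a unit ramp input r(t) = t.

e_ss = 0.2667

G(s) has one pole at the origin.
This is a Type 1 system. Kv = lim_{s→0} s·G(s) = 45/12 = 15/4.
e_ss = 1/Kv = 1/(15/4) = 4/15 ≈ 0.2667.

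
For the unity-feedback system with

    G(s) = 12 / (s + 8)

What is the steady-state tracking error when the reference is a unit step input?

e_ss = 0.4000

G(s) has no poles at the origin.
This is a Type 0 system. Kp = lim_{s→0} G(s) = 12/8 = 3/2.
e_ss = 1/(1 + Kp) = 1/(1 + 3/2) = 2/5 ≈ 0.4000.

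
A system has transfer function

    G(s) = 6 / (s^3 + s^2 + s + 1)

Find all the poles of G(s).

The poles are the roots of the denominator s^3 + s^2 + s + 1 = 0.
Trying s = -1: the polynomial evaluates to 0, so (s + 1) is a factor.
Dividing out leaves s^2 + 1 = 0.
The quadratic formula then gives s = 0 ± 1j.

s = ±j, -1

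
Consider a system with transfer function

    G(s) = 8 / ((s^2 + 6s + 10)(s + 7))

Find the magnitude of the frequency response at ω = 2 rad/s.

|G(j2)| ≈ 0.08191

Substitute s = j2: numerator = 8, denominator = 18 + j96.
|G(j2)| = |8| / |18 + j96| = 8 / 97.673 ≈ 0.08191.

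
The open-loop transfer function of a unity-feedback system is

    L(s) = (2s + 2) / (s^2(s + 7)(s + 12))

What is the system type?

The denominator has 2 factors of s at the origin (free integrators), so this is a Type 2 system.

Type 2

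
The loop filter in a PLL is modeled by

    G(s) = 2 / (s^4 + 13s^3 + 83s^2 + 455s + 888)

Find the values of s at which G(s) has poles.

The poles are the roots of the denominator s^4 + 13s^3 + 83s^2 + 455s + 888 = 0.
Trying s = -3: the polynomial evaluates to 0, so (s + 3) is a factor.
Dividing out leaves s^3 + 10s^2 + 53s + 296 = 0.
This factors further as (s^2 + 2s + 37)(s + 8) = 0.

s = -3, -1 ± 6j, -8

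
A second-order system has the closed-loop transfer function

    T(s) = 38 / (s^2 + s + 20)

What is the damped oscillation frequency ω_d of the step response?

Comparing s^2 + s + 20 to s^2 + 2ζωₙs + ωₙ²: ωₙ = √20 ≈ 4.472 rad/s and ζ = 1/(2·√20) ≈ 0.1118.
ζωₙ = 1/2 = 0.5, so ω_d = ωₙ√(1−ζ²) = √(ωₙ² − (ζωₙ)²) = √(20 − 0.5²) = √19.75 ≈ 4.444 rad/s.

ω_d ≈ 4.444 rad/s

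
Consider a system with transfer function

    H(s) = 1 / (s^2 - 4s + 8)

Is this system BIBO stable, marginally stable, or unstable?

unstable

The poles can be read from the denominator factors: s = 2 ± 2j.
Since the pole(s) at s = 2 + 2j, 2 - 2j lie in the right half-plane, the system is unstable.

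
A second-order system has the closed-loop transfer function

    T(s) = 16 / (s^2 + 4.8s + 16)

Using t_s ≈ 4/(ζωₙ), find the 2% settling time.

t_s ≈ 1.667 s

Comparing s^2 + 4.8s + 16 to s^2 + 2ζωₙs + ωₙ²: ωₙ = 4 rad/s and ζ = 4.8/(2·4) = 0.6.
ζωₙ = 4.8/2 = 2.4, so t_s ≈ 4/(ζωₙ) = 4/2.4 ≈ 1.667 s.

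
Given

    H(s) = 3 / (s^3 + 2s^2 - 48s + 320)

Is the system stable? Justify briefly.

The denominator s^3 + 2s^2 - 48s + 320 factors as (s + 10)(s^2 - 8s + 32), giving poles at s = -10, 4 ± 4j.
Since the pole(s) at s = 4 + 4j, 4 - 4j lie in the right half-plane, the system is unstable.

unstable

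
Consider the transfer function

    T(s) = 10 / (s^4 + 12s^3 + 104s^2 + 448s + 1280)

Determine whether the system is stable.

The denominator s^4 + 12s^3 + 104s^2 + 448s + 1280 factors as (s^2 + 4s + 40)(s^2 + 8s + 32), giving poles at s = -2 + 6j, -2 - 6j, -4 + 4j, -4 - 4j.
Since all poles lie strictly in the left half-plane, the system is stable.

stable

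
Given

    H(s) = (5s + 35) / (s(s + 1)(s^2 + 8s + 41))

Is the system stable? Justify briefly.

marginally stable

The poles can be read from the denominator factors: s = 0, -1, -4 ± 5j.
Since the simple pole(s) at s = 0 lie on the jω-axis with none in the right half-plane, the system is marginally stable.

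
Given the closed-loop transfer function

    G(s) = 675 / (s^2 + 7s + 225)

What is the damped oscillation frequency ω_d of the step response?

Comparing s^2 + 7s + 225 to s^2 + 2ζωₙs + ωₙ²: ωₙ = 15 rad/s and ζ = 7/(2·15) ≈ 0.2333.
ζωₙ = 7/2 = 3.5, so ω_d = ωₙ√(1−ζ²) = √(ωₙ² − (ζωₙ)²) = √(225 − 3.5²) = √212.75 ≈ 14.59 rad/s.

ω_d ≈ 14.59 rad/s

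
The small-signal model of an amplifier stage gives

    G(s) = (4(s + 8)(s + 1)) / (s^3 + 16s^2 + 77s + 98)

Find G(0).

Set s = 0: G(0) = (32) / (98) = 16/49.

G(0) = 16/49 ≈ 0.3265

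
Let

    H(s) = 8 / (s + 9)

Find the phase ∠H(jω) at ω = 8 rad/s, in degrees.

At s = j8: numerator = 8, denominator = 9 + j8.
∠H = ∠num − ∠den = 0° − (41.634°) = -41.63°.

∠H(j8) ≈ -41.63°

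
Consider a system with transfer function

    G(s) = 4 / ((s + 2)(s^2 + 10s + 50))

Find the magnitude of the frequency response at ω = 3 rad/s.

Substitute s = j3: numerator = 4, denominator = -8 + j183.
|G(j3)| = |4| / |-8 + j183| = 4 / 183.17 ≈ 0.02184.

|G(j3)| ≈ 0.02184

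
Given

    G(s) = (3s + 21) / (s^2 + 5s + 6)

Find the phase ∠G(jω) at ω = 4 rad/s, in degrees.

At s = j4: numerator = 21 + j12, denominator = -10 + j20.
∠G = ∠num − ∠den = 29.745° − (116.57°) = -86.82°.

∠G(j4) ≈ -86.82°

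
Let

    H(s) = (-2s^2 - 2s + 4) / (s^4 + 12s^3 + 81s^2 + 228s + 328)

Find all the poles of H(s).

The poles are the roots of the denominator s^4 + 12s^3 + 81s^2 + 228s + 328 = 0.
No real roots exist; factor into two real quadratics: (s^2 + 4s + 8)(s^2 + 8s + 41) = 0.
Each quadratic gives a conjugate pair via the quadratic formula.

s = -2 ± 2j, -4 ± 5j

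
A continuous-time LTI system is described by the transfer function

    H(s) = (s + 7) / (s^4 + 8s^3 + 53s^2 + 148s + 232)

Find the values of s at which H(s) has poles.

s = -2 ± 2j, -2 ± 5j

The poles are the roots of the denominator s^4 + 8s^3 + 53s^2 + 148s + 232 = 0.
No real roots exist; factor into two real quadratics: (s^2 + 4s + 8)(s^2 + 4s + 29) = 0.
Each quadratic gives a conjugate pair via the quadratic formula.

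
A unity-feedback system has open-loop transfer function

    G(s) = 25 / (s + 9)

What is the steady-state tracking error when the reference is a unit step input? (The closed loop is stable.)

G(s) has no poles at the origin.
This is a Type 0 system. Kp = lim_{s→0} G(s) = 25/9.
e_ss = 1/(1 + Kp) = 1/(1 + 25/9) = 9/34 ≈ 0.2647.

e_ss = 0.2647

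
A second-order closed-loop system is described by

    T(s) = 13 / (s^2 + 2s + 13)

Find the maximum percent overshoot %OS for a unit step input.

%OS ≈ 40.4%

Comparing s^2 + 2s + 13 to s^2 + 2ζωₙs + ωₙ²: ωₙ = √13 ≈ 3.606 rad/s and ζ = 2/(2·√13) ≈ 0.2774.
%OS = 100·exp(−πζ/√(1−ζ²)) = 100·exp(−π·0.2774/√(1−0.2774²)) ≈ 40.4%.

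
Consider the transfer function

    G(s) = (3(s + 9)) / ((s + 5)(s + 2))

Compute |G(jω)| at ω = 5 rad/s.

Substitute s = j5: numerator = 27 + j15, denominator = -15 + j35.
|G(j5)| = |27 + j15| / |-15 + j35| = 30.887 / 38.079 ≈ 0.8111.

|G(j5)| ≈ 0.8111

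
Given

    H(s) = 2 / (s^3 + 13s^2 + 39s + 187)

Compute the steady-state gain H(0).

H(0) = 2/187 ≈ 0.01070

Set s = 0: H(0) = (2) / (187) = 2/187.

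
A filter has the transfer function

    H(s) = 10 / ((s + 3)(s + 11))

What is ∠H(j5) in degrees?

At s = j5: numerator = 10, denominator = 8 + j70.
∠H = ∠num − ∠den = 0° − (83.480°) = -83.48°.

∠H(j5) ≈ -83.48°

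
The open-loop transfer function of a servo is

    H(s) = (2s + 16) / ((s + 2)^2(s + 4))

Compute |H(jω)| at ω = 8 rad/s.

Substitute s = j8: numerator = 16 + j16, denominator = -496 - j352.
|H(j8)| = |16 + j16| / |-496 - j352| = 22.627 / 608.21 ≈ 0.03720.

|H(j8)| ≈ 0.03720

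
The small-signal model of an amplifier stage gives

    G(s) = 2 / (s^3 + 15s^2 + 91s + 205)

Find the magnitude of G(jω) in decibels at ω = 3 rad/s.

Substitute s = j3: numerator = 2, denominator = 70 + j246.
|G(j3)| = |2| / |70 + j246| = 2 / 255.77 ≈ 0.007820.
In decibels: 20·log₁₀(0.007820) ≈ -42.1 dB.

|G(j3)|_dB ≈ -42.1 dB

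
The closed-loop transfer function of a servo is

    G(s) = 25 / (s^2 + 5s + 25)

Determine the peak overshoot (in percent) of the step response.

%OS ≈ 16.3%

Comparing s^2 + 5s + 25 to s^2 + 2ζωₙs + ωₙ²: ωₙ = 5 rad/s and ζ = 5/(2·5) = 0.5.
%OS = 100·exp(−πζ/√(1−ζ²)) = 100·exp(−π·0.5/√(1−0.5²)) ≈ 16.3%.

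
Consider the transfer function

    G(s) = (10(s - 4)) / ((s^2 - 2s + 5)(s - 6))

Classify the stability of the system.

The poles can be read from the denominator factors: s = 1 ± 2j, 6.
Since the pole(s) at s = 1 ± 2j, 6 lie in the right half-plane, the system is unstable.

unstable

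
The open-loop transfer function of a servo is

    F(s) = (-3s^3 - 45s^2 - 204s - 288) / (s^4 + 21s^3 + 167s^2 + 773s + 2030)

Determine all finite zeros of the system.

Set the numerator to zero: -3s^3 - 45s^2 - 204s - 288 = 0, i.e. -3·(s^3 + 15s^2 + 68s + 96) = 0.
Factoring: (s + 4)(s + 8)(s + 3) = 0.

s = -4, -8, -3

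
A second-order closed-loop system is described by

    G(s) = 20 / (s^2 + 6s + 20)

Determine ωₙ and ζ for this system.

ωₙ ≈ 4.472 rad/s, ζ ≈ 0.6708

Compare the denominator to the standard form s^2 + 2ζωₙs + ωₙ².
ωₙ² = 20, so ωₙ = √20 ≈ 4.472 rad/s.
2ζωₙ = 6, so ζ = 6/(2·√20) ≈ 0.6708.
With ζ = 0.6708 the response is underdamped.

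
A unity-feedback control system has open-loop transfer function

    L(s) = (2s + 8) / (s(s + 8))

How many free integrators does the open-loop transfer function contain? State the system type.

The denominator has 1 factor of s at the origin (free integrator), so this is a Type 1 system.

Type 1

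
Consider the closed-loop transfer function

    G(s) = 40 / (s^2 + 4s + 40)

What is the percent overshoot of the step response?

Comparing s^2 + 4s + 40 to s^2 + 2ζωₙs + ωₙ²: ωₙ = √40 ≈ 6.325 rad/s and ζ = 4/(2·√40) ≈ 0.3162.
%OS = 100·exp(−πζ/√(1−ζ²)) = 100·exp(−π·0.3162/√(1−0.3162²)) ≈ 35.1%.

%OS ≈ 35.1%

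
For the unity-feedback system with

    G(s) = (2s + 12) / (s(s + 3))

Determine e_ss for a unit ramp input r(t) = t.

e_ss = 0.2500

G(s) has one pole at the origin.
This is a Type 1 system. Kv = lim_{s→0} s·G(s) = 12/3 = 4.
e_ss = 1/Kv = 1/(4) = 1/4 ≈ 0.2500.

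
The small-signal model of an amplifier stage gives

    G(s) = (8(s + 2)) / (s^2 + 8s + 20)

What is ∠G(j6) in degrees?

∠G(j6) ≈ -36.87°

At s = j6: numerator = 16 + j48, denominator = -16 + j48.
∠G = ∠num − ∠den = 71.565° − (108.43°) = -36.87°.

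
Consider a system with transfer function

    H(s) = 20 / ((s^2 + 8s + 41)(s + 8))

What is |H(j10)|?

|H(j10)| ≈ 0.01571

Substitute s = j10: numerator = 20, denominator = -1272 + j50.
|H(j10)| = |20| / |-1272 + j50| = 20 / 1273.0 ≈ 0.01571.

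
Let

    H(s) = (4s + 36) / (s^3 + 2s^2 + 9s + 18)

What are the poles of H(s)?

The poles are the roots of the denominator s^3 + 2s^2 + 9s + 18 = 0.
Trying s = -2: the polynomial evaluates to 0, so (s + 2) is a factor.
Dividing out leaves s^2 + 9 = 0.
The quadratic formula then gives s = 0 ± 3j.

s = ±3j, -2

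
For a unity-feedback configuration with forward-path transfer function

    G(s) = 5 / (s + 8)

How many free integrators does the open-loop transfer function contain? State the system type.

The denominator has no factor of s at the origin — no free integrator — so this is a Type 0 system.

Type 0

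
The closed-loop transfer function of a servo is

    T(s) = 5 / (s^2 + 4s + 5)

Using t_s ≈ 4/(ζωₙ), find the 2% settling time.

Comparing s^2 + 4s + 5 to s^2 + 2ζωₙs + ωₙ²: ωₙ = √5 ≈ 2.236 rad/s and ζ = 4/(2·√5) ≈ 0.8944.
ζωₙ = 4/2 = 2, so t_s ≈ 4/(ζωₙ) = 4/2 = 2 s.

t_s ≈ 2 s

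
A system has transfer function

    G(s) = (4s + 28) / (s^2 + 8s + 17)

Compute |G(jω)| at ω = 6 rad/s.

|G(j6)| ≈ 0.7144

Substitute s = j6: numerator = 28 + j24, denominator = -19 + j48.
|G(j6)| = |28 + j24| / |-19 + j48| = 36.878 / 51.624 ≈ 0.7144.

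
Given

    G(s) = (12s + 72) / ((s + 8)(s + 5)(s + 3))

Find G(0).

G(0) = 3/5 ≈ 0.6000

Set s = 0: G(0) = (72) / (120) = 3/5.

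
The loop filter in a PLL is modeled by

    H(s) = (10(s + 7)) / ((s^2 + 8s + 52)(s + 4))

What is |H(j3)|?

|H(j3)| ≈ 0.3093

Substitute s = j3: numerator = 70 + j30, denominator = 100 + j225.
|H(j3)| = |70 + j30| / |100 + j225| = 76.158 / 246.22 ≈ 0.3093.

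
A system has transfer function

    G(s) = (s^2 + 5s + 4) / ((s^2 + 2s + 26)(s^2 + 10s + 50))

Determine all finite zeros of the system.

s = -1, -4

Set the numerator to zero: s^2 + 5s + 4 = 0.
Factoring: (s + 1)(s + 4) = 0.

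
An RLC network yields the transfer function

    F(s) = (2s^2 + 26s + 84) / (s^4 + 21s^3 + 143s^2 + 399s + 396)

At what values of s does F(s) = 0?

Set the numerator to zero: 2s^2 + 26s + 84 = 0, i.e. 2·(s^2 + 13s + 42) = 0.
Factoring: (s + 7)(s + 6) = 0.

s = -7, -6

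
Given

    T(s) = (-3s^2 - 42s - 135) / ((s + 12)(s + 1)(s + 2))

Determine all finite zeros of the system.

Set the numerator to zero: -3s^2 - 42s - 135 = 0, i.e. -3·(s^2 + 14s + 45) = 0.
Factoring: (s + 9)(s + 5) = 0.

s = -9, -5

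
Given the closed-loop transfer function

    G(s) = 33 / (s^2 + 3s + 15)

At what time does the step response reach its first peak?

t_p ≈ 0.8798 s

Comparing s^2 + 3s + 15 to s^2 + 2ζωₙs + ωₙ²: ωₙ = √15 ≈ 3.873 rad/s and ζ = 3/(2·√15) ≈ 0.3873.
ζωₙ = 3/2 = 1.5, so ω_d = ωₙ√(1−ζ²) = √(ωₙ² − (ζωₙ)²) = √(15 − 1.5²) = √12.75 ≈ 3.571 rad/s.
t_p = π/ω_d = π/3.571 ≈ 0.8798 s.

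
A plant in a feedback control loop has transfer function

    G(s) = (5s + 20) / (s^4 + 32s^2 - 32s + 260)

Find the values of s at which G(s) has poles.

s = 1 + 3j, 1 - 3j, -1 + 5j, -1 - 5j

The poles are the roots of the denominator s^4 + 32s^2 - 32s + 260 = 0.
No real roots exist; factor into two real quadratics: (s^2 - 2s + 10)(s^2 + 2s + 26) = 0.
Each quadratic gives a conjugate pair via the quadratic formula.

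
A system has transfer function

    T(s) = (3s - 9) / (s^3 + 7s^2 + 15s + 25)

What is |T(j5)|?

Substitute s = j5: numerator = -9 + j15, denominator = -150 - j50.
|T(j5)| = |-9 + j15| / |-150 - j50| = 17.493 / 158.11 ≈ 0.1106.

|T(j5)| ≈ 0.1106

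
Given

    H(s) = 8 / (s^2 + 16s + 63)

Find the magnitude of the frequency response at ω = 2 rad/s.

Substitute s = j2: numerator = 8, denominator = 59 + j32.
|H(j2)| = |8| / |59 + j32| = 8 / 67.119 ≈ 0.1192.

|H(j2)| ≈ 0.1192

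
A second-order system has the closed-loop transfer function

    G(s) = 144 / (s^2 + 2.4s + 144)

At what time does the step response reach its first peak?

t_p ≈ 0.2631 s

Comparing s^2 + 2.4s + 144 to s^2 + 2ζωₙs + ωₙ²: ωₙ = 12 rad/s and ζ = 2.4/(2·12) = 0.1.
ζωₙ = 2.4/2 = 1.2, so ω_d = ωₙ√(1−ζ²) = √(ωₙ² − (ζωₙ)²) = √(144 − 1.2²) = √142.56 ≈ 11.94 rad/s.
t_p = π/ω_d = π/11.94 ≈ 0.2631 s.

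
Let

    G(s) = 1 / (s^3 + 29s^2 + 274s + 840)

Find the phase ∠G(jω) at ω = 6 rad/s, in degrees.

∠G(j6) ≈ -98.13°

At s = j6: numerator = 1, denominator = -204 + j1428.
∠G = ∠num − ∠den = 0° − (98.130°) = -98.13°.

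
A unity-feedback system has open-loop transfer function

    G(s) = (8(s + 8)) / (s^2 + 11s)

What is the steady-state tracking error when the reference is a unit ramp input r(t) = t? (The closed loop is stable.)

e_ss = 0.1719

G(s) has one pole at the origin.
This is a Type 1 system. Kv = lim_{s→0} s·G(s) = 64/11.
e_ss = 1/Kv = 1/(64/11) = 11/64 ≈ 0.1719.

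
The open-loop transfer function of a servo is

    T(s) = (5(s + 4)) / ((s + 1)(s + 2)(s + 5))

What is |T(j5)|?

|T(j5)| ≈ 0.1649

Substitute s = j5: numerator = 20 + j25, denominator = -190 - j40.
|T(j5)| = |20 + j25| / |-190 - j40| = 32.016 / 194.16 ≈ 0.1649.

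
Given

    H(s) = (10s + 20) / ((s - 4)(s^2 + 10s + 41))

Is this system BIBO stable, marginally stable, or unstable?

The poles can be read from the denominator factors: s = 4, -5 ± 4j.
Since the pole(s) at s = 4 lie in the right half-plane, the system is unstable.

unstable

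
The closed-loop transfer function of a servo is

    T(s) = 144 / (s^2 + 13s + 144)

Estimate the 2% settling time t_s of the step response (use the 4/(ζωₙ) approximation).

t_s ≈ 0.6154 s

Comparing s^2 + 13s + 144 to s^2 + 2ζωₙs + ωₙ²: ωₙ = 12 rad/s and ζ = 13/(2·12) ≈ 0.5417.
ζωₙ = 13/2 = 6.5, so t_s ≈ 4/(ζωₙ) = 4/6.5 ≈ 0.6154 s.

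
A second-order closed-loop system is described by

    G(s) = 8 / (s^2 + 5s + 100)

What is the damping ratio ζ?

Compare the denominator to the standard form s^2 + 2ζωₙs + ωₙ².
ωₙ² = 100, so ωₙ = 10 rad/s.
2ζωₙ = 5, so ζ = 5/(2·10) = 0.25.

ζ = 0.25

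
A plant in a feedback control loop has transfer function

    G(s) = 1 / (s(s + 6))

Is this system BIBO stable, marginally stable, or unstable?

marginally stable

The poles can be read from the denominator factors: s = 0, -6.
Since the simple pole(s) at s = 0 lie on the jω-axis with none in the right half-plane, the system is marginally stable.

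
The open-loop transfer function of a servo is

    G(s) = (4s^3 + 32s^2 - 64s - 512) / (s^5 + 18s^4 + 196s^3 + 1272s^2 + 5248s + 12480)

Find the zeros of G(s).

s = -4, 4, -8

Set the numerator to zero: 4s^3 + 32s^2 - 64s - 512 = 0, i.e. 4·(s^3 + 8s^2 - 16s - 128) = 0.
Factoring: (s + 4)(s - 4)(s + 8) = 0.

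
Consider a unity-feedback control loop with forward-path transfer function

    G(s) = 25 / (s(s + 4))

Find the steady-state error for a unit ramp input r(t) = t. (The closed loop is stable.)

e_ss = 0.1600

G(s) has one pole at the origin.
This is a Type 1 system. Kv = lim_{s→0} s·G(s) = 25/4.
e_ss = 1/Kv = 1/(25/4) = 4/25 ≈ 0.1600.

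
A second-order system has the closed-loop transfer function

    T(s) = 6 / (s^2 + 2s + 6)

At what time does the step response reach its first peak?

Comparing s^2 + 2s + 6 to s^2 + 2ζωₙs + ωₙ²: ωₙ = √6 ≈ 2.449 rad/s and ζ = 2/(2·√6) ≈ 0.4082.
ζωₙ = 2/2 = 1, so ω_d = ωₙ√(1−ζ²) = √(ωₙ² − (ζωₙ)²) = √(6 − 1²) = √5 ≈ 2.236 rad/s.
t_p = π/ω_d = π/2.236 ≈ 1.405 s.

t_p ≈ 1.405 s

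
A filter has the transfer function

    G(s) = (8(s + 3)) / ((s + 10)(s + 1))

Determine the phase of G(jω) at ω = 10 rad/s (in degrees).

At s = j10: numerator = 24 + j80, denominator = -90 + j110.
∠G = ∠num − ∠den = 73.301° − (129.29°) = -55.99°.

∠G(j10) ≈ -55.99°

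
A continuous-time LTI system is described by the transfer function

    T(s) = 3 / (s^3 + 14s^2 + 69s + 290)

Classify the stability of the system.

stable

The denominator s^3 + 14s^2 + 69s + 290 factors as (s + 10)(s^2 + 4s + 29), giving poles at s = -10, -2 + 5j, -2 - 5j.
Since all poles lie strictly in the left half-plane, the system is stable.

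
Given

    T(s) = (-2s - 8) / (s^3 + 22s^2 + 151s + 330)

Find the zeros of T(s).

Set the numerator to zero: -2s - 8 = 0, i.e. -2·(s + 4) = 0.
So s = -4.

s = -4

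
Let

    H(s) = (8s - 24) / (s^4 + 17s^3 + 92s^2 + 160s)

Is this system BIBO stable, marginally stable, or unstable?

marginally stable

The denominator s^4 + 17s^3 + 92s^2 + 160s factors as s(s + 8)(s + 4)(s + 5), giving poles at s = 0, -8, -4, -5.
Since the simple pole(s) at s = 0 lie on the jω-axis with none in the right half-plane, the system is marginally stable.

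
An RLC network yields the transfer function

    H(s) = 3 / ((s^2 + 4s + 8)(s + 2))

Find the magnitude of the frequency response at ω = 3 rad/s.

Substitute s = j3: numerator = 3, denominator = -38 + j21.
|H(j3)| = |3| / |-38 + j21| = 3 / 43.417 ≈ 0.06910.

|H(j3)| ≈ 0.06910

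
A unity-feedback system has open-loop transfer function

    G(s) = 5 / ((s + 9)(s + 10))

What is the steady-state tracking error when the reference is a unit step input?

G(s) has no poles at the origin.
This is a Type 0 system. Kp = lim_{s→0} G(s) = 5/90 = 1/18.
e_ss = 1/(1 + Kp) = 1/(1 + 1/18) = 18/19 ≈ 0.9474.

e_ss = 0.9474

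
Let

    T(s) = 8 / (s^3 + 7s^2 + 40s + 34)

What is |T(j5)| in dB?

|T(j5)|_dB ≈ -26.0 dB

Substitute s = j5: numerator = 8, denominator = -141 + j75.
|T(j5)| = |8| / |-141 + j75| = 8 / 159.71 ≈ 0.05009.
In decibels: 20·log₁₀(0.05009) ≈ -26.0 dB.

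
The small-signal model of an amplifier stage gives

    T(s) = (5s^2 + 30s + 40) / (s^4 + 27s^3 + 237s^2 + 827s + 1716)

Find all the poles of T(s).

s = -2 + 3j, -2 - 3j, -11, -12

The poles are the roots of the denominator s^4 + 27s^3 + 237s^2 + 827s + 1716 = 0.
Trying s = -11: the polynomial evaluates to 0, so (s + 11) is a factor.
Dividing out leaves s^3 + 16s^2 + 61s + 156 = 0.
This factors further as (s^2 + 4s + 13)(s + 12) = 0.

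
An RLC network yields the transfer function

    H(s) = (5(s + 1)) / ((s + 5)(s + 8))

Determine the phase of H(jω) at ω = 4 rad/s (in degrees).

∠H(j4) ≈ 10.74°

At s = j4: numerator = 5 + j20, denominator = 24 + j52.
∠H = ∠num − ∠den = 75.964° − (65.225°) = 10.74°.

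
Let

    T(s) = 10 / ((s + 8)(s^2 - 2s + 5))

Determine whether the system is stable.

unstable

The poles can be read from the denominator factors: s = -8, 1 + 2j, 1 - 2j.
Since the pole(s) at s = 1 ± 2j lie in the right half-plane, the system is unstable.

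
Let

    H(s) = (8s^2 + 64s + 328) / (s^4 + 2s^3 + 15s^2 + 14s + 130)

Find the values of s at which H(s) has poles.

The poles are the roots of the denominator s^4 + 2s^3 + 15s^2 + 14s + 130 = 0.
No real roots exist; factor into two real quadratics: (s^2 - 2s + 10)(s^2 + 4s + 13) = 0.
Each quadratic gives a conjugate pair via the quadratic formula.

s = 1 ± 3j, -2 ± 3j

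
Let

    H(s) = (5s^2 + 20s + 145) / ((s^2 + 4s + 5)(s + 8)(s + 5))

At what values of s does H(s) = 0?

Set the numerator to zero: 5s^2 + 20s + 145 = 0, i.e. 5·(s^2 + 4s + 29) = 0.
Factoring: (s^2 + 4s + 29) = 0.

s = -2 ± 5j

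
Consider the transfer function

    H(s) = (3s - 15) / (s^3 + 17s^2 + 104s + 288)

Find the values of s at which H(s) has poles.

The poles are the roots of the denominator s^3 + 17s^2 + 104s + 288 = 0.
Trying s = -9: the polynomial evaluates to 0, so (s + 9) is a factor.
Dividing out leaves s^2 + 8s + 32 = 0.
The quadratic formula then gives s = -4 ± 4j.

s = -4 + 4j, -4 - 4j, -9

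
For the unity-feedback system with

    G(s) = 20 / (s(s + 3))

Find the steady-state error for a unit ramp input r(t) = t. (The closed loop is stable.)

G(s) has one pole at the origin.
This is a Type 1 system. Kv = lim_{s→0} s·G(s) = 20/3.
e_ss = 1/Kv = 1/(20/3) = 3/20 ≈ 0.1500.

e_ss = 0.1500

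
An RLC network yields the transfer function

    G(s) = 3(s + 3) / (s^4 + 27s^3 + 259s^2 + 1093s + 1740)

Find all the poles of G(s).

s = -12, -5 + 2j, -5 - 2j, -5

The poles are the roots of the denominator s^4 + 27s^3 + 259s^2 + 1093s + 1740 = 0.
Trying s = -12: the polynomial evaluates to 0, so (s + 12) is a factor.
Dividing out leaves s^3 + 15s^2 + 79s + 145 = 0.
This factors further as (s^2 + 10s + 29)(s + 5) = 0.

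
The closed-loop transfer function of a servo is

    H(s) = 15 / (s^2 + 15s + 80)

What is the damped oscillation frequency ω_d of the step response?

ω_d ≈ 4.873 rad/s

Comparing s^2 + 15s + 80 to s^2 + 2ζωₙs + ωₙ²: ωₙ = √80 ≈ 8.944 rad/s and ζ = 15/(2·√80) ≈ 0.8385.
ζωₙ = 15/2 = 7.5, so ω_d = ωₙ√(1−ζ²) = √(ωₙ² − (ζωₙ)²) = √(80 − 7.5²) = √23.75 ≈ 4.873 rad/s.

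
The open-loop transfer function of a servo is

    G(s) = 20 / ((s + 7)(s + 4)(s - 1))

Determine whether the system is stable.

unstable

The poles can be read from the denominator factors: s = -7, -4, 1.
Since the pole(s) at s = 1 lie in the right half-plane, the system is unstable.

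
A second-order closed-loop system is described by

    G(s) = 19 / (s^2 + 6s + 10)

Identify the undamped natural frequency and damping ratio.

Compare the denominator to the standard form s^2 + 2ζωₙs + ωₙ².
ωₙ² = 10, so ωₙ = √10 ≈ 3.162 rad/s.
2ζωₙ = 6, so ζ = 6/(2·√10) ≈ 0.9487.

ωₙ ≈ 3.162 rad/s, ζ ≈ 0.9487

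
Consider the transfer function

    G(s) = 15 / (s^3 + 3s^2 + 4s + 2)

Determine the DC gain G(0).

Set s = 0: G(0) = (15) / (2) = 15/2.

G(0) = 15/2 ≈ 7.500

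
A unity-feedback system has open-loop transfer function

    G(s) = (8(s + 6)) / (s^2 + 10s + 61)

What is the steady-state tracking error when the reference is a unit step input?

G(s) has no poles at the origin.
This is a Type 0 system. Kp = lim_{s→0} G(s) = 48/61.
e_ss = 1/(1 + Kp) = 1/(1 + 48/61) = 61/109 ≈ 0.5596.

e_ss = 0.5596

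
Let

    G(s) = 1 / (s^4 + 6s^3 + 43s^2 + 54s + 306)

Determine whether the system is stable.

The denominator s^4 + 6s^3 + 43s^2 + 54s + 306 factors as (s^2 + 9)(s^2 + 6s + 34), giving poles at s = 3j, -3j, -3 + 5j, -3 - 5j.
Since the simple pole(s) at s = ±3j lie on the jω-axis with none in the right half-plane, the system is marginally stable.

marginally stable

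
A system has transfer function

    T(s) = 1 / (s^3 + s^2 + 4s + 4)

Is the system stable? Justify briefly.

The denominator s^3 + s^2 + 4s + 4 factors as (s^2 + 4)(s + 1), giving poles at s = ±2j, -1.
Since the simple pole(s) at s = ±2j lie on the jω-axis with none in the right half-plane, the system is marginally stable.

marginally stable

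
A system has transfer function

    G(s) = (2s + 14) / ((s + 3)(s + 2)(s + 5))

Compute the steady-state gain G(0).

Set s = 0: G(0) = (14) / (30) = 7/15.

G(0) = 7/15 ≈ 0.4667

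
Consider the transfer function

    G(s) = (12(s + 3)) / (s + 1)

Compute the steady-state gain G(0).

G(0) = 36

At s = 0 each factor (s + a) contributes a and each (s^2 + bs + c) contributes c.
G(0) = 12·(3) / ((1)) = 36/1 = 36.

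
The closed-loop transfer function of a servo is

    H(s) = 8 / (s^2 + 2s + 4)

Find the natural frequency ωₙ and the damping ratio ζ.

ωₙ = 2 rad/s, ζ = 0.5

Compare the denominator to the standard form s^2 + 2ζωₙs + ωₙ².
ωₙ² = 4, so ωₙ = 2 rad/s.
2ζωₙ = 2, so ζ = 2/(2·2) = 0.5.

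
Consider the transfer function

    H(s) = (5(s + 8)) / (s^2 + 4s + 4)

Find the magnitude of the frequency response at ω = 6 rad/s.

Substitute s = j6: numerator = 40 + j30, denominator = -32 + j24.
|H(j6)| = |40 + j30| / |-32 + j24| = 50 / 40 = 1.250.

|H(j6)| = 1.250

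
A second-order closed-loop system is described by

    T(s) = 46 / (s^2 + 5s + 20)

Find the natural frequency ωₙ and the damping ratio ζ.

Compare the denominator to the standard form s^2 + 2ζωₙs + ωₙ².
ωₙ² = 20, so ωₙ = √20 ≈ 4.472 rad/s.
2ζωₙ = 5, so ζ = 5/(2·√20) ≈ 0.5590.

ωₙ ≈ 4.472 rad/s, ζ ≈ 0.5590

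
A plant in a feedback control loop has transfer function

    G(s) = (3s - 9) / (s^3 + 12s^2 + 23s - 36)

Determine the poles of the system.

The poles are the roots of the denominator s^3 + 12s^2 + 23s - 36 = 0.
Trying s = 1: the polynomial evaluates to 0, so (s - 1) is a factor.
Dividing out leaves s^2 + 13s + 36 = 0.
Factoring the quadratic: (s + 9)(s + 4) = 0.

s = 1, -9, -4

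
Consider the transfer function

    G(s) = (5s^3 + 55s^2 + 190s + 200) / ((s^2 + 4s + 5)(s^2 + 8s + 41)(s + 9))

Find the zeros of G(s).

s = -2, -4, -5

Set the numerator to zero: 5s^3 + 55s^2 + 190s + 200 = 0, i.e. 5·(s^3 + 11s^2 + 38s + 40) = 0.
Factoring: (s + 2)(s + 4)(s + 5) = 0.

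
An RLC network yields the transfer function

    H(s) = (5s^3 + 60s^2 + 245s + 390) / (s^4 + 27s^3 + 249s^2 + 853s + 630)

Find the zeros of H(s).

s = -6, -3 + 2j, -3 - 2j

Set the numerator to zero: 5s^3 + 60s^2 + 245s + 390 = 0, i.e. 5·(s^3 + 12s^2 + 49s + 78) = 0.
Factoring: (s + 6)(s^2 + 6s + 13) = 0.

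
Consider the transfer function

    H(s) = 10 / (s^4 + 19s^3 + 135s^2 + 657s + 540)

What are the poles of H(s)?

The poles are the roots of the denominator s^4 + 19s^3 + 135s^2 + 657s + 540 = 0.
Trying s = -12: the polynomial evaluates to 0, so (s + 12) is a factor.
Dividing out leaves s^3 + 7s^2 + 51s + 45 = 0.
This factors further as (s^2 + 6s + 45)(s + 1) = 0.

s = -3 ± 6j, -12, -1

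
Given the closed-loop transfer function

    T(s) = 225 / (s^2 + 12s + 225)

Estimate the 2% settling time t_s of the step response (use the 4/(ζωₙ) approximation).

t_s ≈ 0.6667 s

Comparing s^2 + 12s + 225 to s^2 + 2ζωₙs + ωₙ²: ωₙ = 15 rad/s and ζ = 12/(2·15) = 0.4.
ζωₙ = 12/2 = 6, so t_s ≈ 4/(ζωₙ) = 4/6 ≈ 0.6667 s.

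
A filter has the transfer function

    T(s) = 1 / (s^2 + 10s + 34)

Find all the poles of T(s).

s = -5 + 3j, -5 - 3j

The poles are the roots of the denominator s^2 + 10s + 34 = 0.
Using the quadratic formula: s = (-10 ± √(-36))/2 = -5 ± 3j.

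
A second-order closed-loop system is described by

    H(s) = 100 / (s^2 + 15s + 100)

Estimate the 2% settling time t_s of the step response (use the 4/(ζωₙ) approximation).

t_s ≈ 0.5333 s

Comparing s^2 + 15s + 100 to s^2 + 2ζωₙs + ωₙ²: ωₙ = 10 rad/s and ζ = 15/(2·10) = 0.75.
ζωₙ = 15/2 = 7.5, so t_s ≈ 4/(ζωₙ) = 4/7.5 ≈ 0.5333 s.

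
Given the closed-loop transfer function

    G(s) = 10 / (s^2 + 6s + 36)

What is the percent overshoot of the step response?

Comparing s^2 + 6s + 36 to s^2 + 2ζωₙs + ωₙ²: ωₙ = 6 rad/s and ζ = 6/(2·6) = 0.5.
%OS = 100·exp(−πζ/√(1−ζ²)) = 100·exp(−π·0.5/√(1−0.5²)) ≈ 16.3%.

%OS ≈ 16.3%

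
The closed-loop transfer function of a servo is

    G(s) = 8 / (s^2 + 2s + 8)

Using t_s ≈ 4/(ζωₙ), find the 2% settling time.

Comparing s^2 + 2s + 8 to s^2 + 2ζωₙs + ωₙ²: ωₙ = √8 ≈ 2.828 rad/s and ζ = 2/(2·√8) ≈ 0.3536.
ζωₙ = 2/2 = 1, so t_s ≈ 4/(ζωₙ) = 4/1 = 4 s.

t_s ≈ 4 s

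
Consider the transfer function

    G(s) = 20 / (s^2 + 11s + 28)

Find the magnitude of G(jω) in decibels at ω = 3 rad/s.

Substitute s = j3: numerator = 20, denominator = 19 + j33.
|G(j3)| = |20| / |19 + j33| = 20 / 38.079 ≈ 0.5252.
In decibels: 20·log₁₀(0.5252) ≈ -5.59 dB.

|G(j3)|_dB ≈ -5.59 dB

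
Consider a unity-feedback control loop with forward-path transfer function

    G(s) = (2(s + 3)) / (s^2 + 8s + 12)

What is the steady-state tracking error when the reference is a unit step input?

e_ss = 0.6667

G(s) has no poles at the origin.
This is a Type 0 system. Kp = lim_{s→0} G(s) = 6/12 = 1/2.
e_ss = 1/(1 + Kp) = 1/(1 + 1/2) = 2/3 ≈ 0.6667.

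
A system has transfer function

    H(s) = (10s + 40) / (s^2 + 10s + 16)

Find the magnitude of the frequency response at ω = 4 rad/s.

|H(j4)| ≈ 1.414

Substitute s = j4: numerator = 40 + j40, denominator = j40.
|H(j4)| = |40 + j40| / |j40| = 56.569 / 40 ≈ 1.414.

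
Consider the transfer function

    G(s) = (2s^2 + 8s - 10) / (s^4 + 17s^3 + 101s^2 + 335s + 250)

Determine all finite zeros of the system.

Set the numerator to zero: 2s^2 + 8s - 10 = 0, i.e. 2·(s^2 + 4s - 5) = 0.
Factoring: (s - 1)(s + 5) = 0.

s = 1, -5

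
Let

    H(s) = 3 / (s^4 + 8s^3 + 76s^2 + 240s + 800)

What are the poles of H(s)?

The poles are the roots of the denominator s^4 + 8s^3 + 76s^2 + 240s + 800 = 0.
No real roots exist; factor into two real quadratics: (s^2 + 4s + 20)(s^2 + 4s + 40) = 0.
Each quadratic gives a conjugate pair via the quadratic formula.

s = -2 + 4j, -2 - 4j, -2 + 6j, -2 - 6j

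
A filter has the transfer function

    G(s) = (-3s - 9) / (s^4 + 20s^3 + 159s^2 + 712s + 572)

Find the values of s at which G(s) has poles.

s = -1, -11, -4 + 6j, -4 - 6j

The poles are the roots of the denominator s^4 + 20s^3 + 159s^2 + 712s + 572 = 0.
Trying s = -1: the polynomial evaluates to 0, so (s + 1) is a factor.
Dividing out leaves s^3 + 19s^2 + 140s + 572 = 0.
This factors further as (s + 11)(s^2 + 8s + 52) = 0.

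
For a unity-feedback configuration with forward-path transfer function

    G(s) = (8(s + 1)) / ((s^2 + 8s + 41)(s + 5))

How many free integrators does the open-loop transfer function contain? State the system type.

The denominator has no factor of s at the origin — no free integrator — so this is a Type 0 system.

Type 0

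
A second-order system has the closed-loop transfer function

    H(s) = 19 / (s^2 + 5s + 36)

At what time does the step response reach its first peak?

t_p ≈ 0.5760 s

Comparing s^2 + 5s + 36 to s^2 + 2ζωₙs + ωₙ²: ωₙ = 6 rad/s and ζ = 5/(2·6) ≈ 0.4167.
ζωₙ = 5/2 = 2.5, so ω_d = ωₙ√(1−ζ²) = √(ωₙ² − (ζωₙ)²) = √(36 − 2.5²) = √29.75 ≈ 5.454 rad/s.
t_p = π/ω_d = π/5.454 ≈ 0.5760 s.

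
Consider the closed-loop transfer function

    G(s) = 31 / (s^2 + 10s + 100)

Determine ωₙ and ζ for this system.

ωₙ = 10 rad/s, ζ = 0.5

Compare the denominator to the standard form s^2 + 2ζωₙs + ωₙ².
ωₙ² = 100, so ωₙ = 10 rad/s.
2ζωₙ = 10, so ζ = 10/(2·10) = 0.5.
With ζ = 0.5 the response is underdamped.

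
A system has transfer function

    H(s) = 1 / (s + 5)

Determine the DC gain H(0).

Set s = 0: H(0) = (1) / (5) = 1/5.

H(0) = 1/5 ≈ 0.2000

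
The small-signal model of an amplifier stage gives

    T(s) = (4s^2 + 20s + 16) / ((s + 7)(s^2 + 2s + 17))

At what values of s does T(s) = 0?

Set the numerator to zero: 4s^2 + 20s + 16 = 0, i.e. 4·(s^2 + 5s + 4) = 0.
Factoring: (s + 4)(s + 1) = 0.

s = -4, -1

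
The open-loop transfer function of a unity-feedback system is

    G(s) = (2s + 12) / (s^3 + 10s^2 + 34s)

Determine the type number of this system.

Type 1

Factor s from the denominator: s^3 + 10s^2 + 34s = s·(s^2 + 10s + 34).
There is 1 pole at the origin, so the system is Type 1.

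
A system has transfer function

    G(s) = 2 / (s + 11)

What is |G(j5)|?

|G(j5)| ≈ 0.1655

Substitute s = j5: numerator = 2, denominator = 11 + j5.
|G(j5)| = |2| / |11 + j5| = 2 / 12.083 ≈ 0.1655.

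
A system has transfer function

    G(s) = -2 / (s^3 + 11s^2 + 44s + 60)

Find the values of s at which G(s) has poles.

s = -3, -4 ± 2j

The poles are the roots of the denominator s^3 + 11s^2 + 44s + 60 = 0.
Trying s = -3: the polynomial evaluates to 0, so (s + 3) is a factor.
Dividing out leaves s^2 + 8s + 20 = 0.
The quadratic formula then gives s = -4 ± 2j.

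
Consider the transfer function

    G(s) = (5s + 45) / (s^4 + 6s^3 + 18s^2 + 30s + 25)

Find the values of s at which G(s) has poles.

s = -1 + 2j, -1 - 2j, -2 + j, -2 - j

The poles are the roots of the denominator s^4 + 6s^3 + 18s^2 + 30s + 25 = 0.
No real roots exist; factor into two real quadratics: (s^2 + 2s + 5)(s^2 + 4s + 5) = 0.
Each quadratic gives a conjugate pair via the quadratic formula.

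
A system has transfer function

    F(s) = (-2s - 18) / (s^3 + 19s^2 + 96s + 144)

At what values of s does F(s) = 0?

s = -9

Set the numerator to zero: -2s - 18 = 0, i.e. -2·(s + 9) = 0.
So s = -9.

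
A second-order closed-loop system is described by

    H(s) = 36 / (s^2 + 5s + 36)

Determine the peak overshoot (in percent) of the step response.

Comparing s^2 + 5s + 36 to s^2 + 2ζωₙs + ωₙ²: ωₙ = 6 rad/s and ζ = 5/(2·6) ≈ 0.4167.
%OS = 100·exp(−πζ/√(1−ζ²)) = 100·exp(−π·0.4167/√(1−0.4167²)) ≈ 23.7%.

%OS ≈ 23.7%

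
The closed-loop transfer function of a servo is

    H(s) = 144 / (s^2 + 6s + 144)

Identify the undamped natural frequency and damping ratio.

ωₙ = 12 rad/s, ζ = 0.25

Compare the denominator to the standard form s^2 + 2ζωₙs + ωₙ².
ωₙ² = 144, so ωₙ = 12 rad/s.
2ζωₙ = 6, so ζ = 6/(2·12) = 0.25.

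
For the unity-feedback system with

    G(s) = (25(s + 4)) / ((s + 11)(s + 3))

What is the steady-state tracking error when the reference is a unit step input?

e_ss = 0.2481

G(s) has no poles at the origin.
This is a Type 0 system. Kp = lim_{s→0} G(s) = 100/33.
e_ss = 1/(1 + Kp) = 1/(1 + 100/33) = 33/133 ≈ 0.2481.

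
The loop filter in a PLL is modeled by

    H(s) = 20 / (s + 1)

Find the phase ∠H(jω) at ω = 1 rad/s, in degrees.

At s = j1: numerator = 20, denominator = 1 + j1.
∠H = ∠num − ∠den = 0° − (45°) = -45°.

∠H(j1) ≈ -45°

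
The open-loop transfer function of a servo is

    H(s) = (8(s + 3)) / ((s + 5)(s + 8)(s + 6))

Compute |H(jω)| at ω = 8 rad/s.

Substitute s = j8: numerator = 24 + j64, denominator = -976 + j432.
|H(j8)| = |24 + j64| / |-976 + j432| = 68.352 / 1067.3 ≈ 0.06404.

|H(j8)| ≈ 0.06404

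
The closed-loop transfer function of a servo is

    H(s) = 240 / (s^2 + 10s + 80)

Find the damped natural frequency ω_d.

ω_d ≈ 7.416 rad/s

Comparing s^2 + 10s + 80 to s^2 + 2ζωₙs + ωₙ²: ωₙ = √80 ≈ 8.944 rad/s and ζ = 10/(2·√80) ≈ 0.5590.
ζωₙ = 10/2 = 5, so ω_d = ωₙ√(1−ζ²) = √(ωₙ² − (ζωₙ)²) = √(80 − 5²) = √55 ≈ 7.416 rad/s.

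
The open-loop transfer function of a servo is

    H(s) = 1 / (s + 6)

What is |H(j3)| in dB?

|H(j3)|_dB ≈ -16.5 dB

Substitute s = j3: numerator = 1, denominator = 6 + j3.
|H(j3)| = |1| / |6 + j3| = 1 / 6.7082 ≈ 0.1491.
In decibels: 20·log₁₀(0.1491) ≈ -16.5 dB.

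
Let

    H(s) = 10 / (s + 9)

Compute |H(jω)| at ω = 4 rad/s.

Substitute s = j4: numerator = 10, denominator = 9 + j4.
|H(j4)| = |10| / |9 + j4| = 10 / 9.8489 ≈ 1.015.

|H(j4)| ≈ 1.015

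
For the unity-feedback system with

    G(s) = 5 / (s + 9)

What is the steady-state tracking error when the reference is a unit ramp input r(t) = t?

e_ss = ∞

G(s) has no poles at the origin.
This is a Type 0 system; Kv = lim_{s→0} s·G(s) = 0, so the steady-state error for a ramp input is infinite.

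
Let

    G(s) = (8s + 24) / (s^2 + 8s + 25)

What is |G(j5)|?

Substitute s = j5: numerator = 24 + j40, denominator = j40.
|G(j5)| = |24 + j40| / |j40| = 46.648 / 40 ≈ 1.166.

|G(j5)| ≈ 1.166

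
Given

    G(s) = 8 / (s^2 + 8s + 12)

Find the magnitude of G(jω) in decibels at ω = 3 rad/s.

Substitute s = j3: numerator = 8, denominator = 3 + j24.
|G(j3)| = |8| / |3 + j24| = 8 / 24.187 ≈ 0.3308.
In decibels: 20·log₁₀(0.3308) ≈ -9.61 dB.

|G(j3)|_dB ≈ -9.61 dB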